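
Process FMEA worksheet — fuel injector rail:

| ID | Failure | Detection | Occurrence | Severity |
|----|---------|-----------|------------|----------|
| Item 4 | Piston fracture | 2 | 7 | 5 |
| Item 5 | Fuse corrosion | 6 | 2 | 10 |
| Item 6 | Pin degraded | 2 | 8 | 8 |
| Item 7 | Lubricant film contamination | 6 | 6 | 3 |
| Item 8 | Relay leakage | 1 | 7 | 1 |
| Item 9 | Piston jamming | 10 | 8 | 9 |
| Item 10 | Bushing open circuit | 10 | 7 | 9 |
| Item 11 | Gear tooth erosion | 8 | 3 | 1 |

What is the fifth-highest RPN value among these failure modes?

108

RPN = Severity × Occurrence × Detection:
  Item 4: 5 × 7 × 2 = 70
  Item 5: 10 × 2 × 6 = 120
  Item 6: 8 × 8 × 2 = 128
  Item 7: 3 × 6 × 6 = 108
  Item 8: 1 × 7 × 1 = 7
  Item 9: 9 × 8 × 10 = 720
  Item 10: 9 × 7 × 10 = 630
  Item 11: 1 × 3 × 8 = 24
Sorted descending: 720, 630, 128, 120, 108, 70, 24, 7.
The fifth-highest RPN is 108 (Item 7).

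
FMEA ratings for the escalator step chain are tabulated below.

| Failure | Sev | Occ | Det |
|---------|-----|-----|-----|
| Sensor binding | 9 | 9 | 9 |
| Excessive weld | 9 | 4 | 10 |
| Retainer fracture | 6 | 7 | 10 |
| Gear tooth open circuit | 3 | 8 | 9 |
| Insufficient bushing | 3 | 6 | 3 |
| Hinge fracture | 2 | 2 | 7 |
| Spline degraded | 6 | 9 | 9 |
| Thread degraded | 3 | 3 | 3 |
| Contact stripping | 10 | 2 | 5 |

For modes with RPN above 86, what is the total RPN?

RPN = Severity × Occurrence × Detection:
  Sensor binding: 9 × 9 × 9 = 729
  Excessive weld: 9 × 4 × 10 = 360
  Retainer fracture: 6 × 7 × 10 = 420
  Gear tooth open circuit: 3 × 8 × 9 = 216
  Insufficient bushing: 3 × 6 × 3 = 54
  Hinge fracture: 2 × 2 × 7 = 28
  Spline degraded: 6 × 9 × 9 = 486
  Thread degraded: 3 × 3 × 3 = 27
  Contact stripping: 10 × 2 × 5 = 100
RPN > 86: Sensor binding (729), Excessive weld (360), Retainer fracture (420), Gear tooth open circuit (216), Spline degraded (486), Contact stripping (100).
Sum: 729 + 360 + 420 + 216 + 486 + 100 = 2311.

2311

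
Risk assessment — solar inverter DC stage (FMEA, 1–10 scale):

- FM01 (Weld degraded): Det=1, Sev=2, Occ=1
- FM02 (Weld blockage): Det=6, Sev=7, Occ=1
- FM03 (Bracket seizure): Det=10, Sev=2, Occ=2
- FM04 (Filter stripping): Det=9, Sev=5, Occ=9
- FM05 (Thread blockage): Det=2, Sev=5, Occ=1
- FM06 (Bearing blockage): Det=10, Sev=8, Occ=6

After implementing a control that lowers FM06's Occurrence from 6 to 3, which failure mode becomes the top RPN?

RPN = Severity × Occurrence × Detection:
  FM01: 2 × 1 × 1 = 2
  FM02: 7 × 1 × 6 = 42
  FM03: 2 × 2 × 10 = 40
  FM04: 5 × 9 × 9 = 405
  FM05: 5 × 1 × 2 = 10
  FM06: 8 × 6 × 10 = 480
After action: FM06 → 8 × 3 × 10 = 240.
Revised RPNs: FM04=405, FM06=240, FM02=42, FM03=40, FM05=10, FM01=2.
Highest is now FM04 (405).

FM04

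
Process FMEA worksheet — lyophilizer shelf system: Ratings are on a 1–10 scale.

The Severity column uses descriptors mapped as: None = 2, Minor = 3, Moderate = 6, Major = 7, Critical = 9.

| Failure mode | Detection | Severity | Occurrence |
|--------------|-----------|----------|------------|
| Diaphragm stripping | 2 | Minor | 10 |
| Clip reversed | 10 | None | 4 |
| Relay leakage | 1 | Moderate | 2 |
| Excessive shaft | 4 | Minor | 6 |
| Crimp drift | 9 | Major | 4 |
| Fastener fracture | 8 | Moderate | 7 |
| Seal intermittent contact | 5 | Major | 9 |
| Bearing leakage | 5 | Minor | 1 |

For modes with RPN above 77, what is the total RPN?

RPN = Severity × Occurrence × Detection:
  Diaphragm stripping: 3 × 10 × 2 = 60
  Clip reversed: 2 × 4 × 10 = 80
  Relay leakage: 6 × 2 × 1 = 12
  Excessive shaft: 3 × 6 × 4 = 72
  Crimp drift: 7 × 4 × 9 = 252
  Fastener fracture: 6 × 7 × 8 = 336
  Seal intermittent contact: 7 × 9 × 5 = 315
  Bearing leakage: 3 × 1 × 5 = 15
RPN > 77: Clip reversed (80), Crimp drift (252), Fastener fracture (336), Seal intermittent contact (315).
Sum: 80 + 252 + 336 + 315 = 983.

983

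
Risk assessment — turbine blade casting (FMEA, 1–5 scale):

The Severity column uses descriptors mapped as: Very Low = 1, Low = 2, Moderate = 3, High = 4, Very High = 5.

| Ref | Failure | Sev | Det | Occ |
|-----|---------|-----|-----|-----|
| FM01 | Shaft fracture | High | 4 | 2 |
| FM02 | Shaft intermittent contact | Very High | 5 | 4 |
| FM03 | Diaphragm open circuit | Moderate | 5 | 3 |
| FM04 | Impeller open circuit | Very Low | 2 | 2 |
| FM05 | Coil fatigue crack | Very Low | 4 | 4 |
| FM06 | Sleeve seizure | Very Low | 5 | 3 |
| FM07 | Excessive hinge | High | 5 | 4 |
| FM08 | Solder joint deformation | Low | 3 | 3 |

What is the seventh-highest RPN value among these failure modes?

15

RPN = Severity × Occurrence × Detection:
  FM01: 4 × 2 × 4 = 32
  FM02: 5 × 4 × 5 = 100
  FM03: 3 × 3 × 5 = 45
  FM04: 1 × 2 × 2 = 4
  FM05: 1 × 4 × 4 = 16
  FM06: 1 × 3 × 5 = 15
  FM07: 4 × 4 × 5 = 80
  FM08: 2 × 3 × 3 = 18
Sorted descending: 100, 80, 45, 32, 18, 16, 15, 4.
The seventh-highest RPN is 15 (FM06).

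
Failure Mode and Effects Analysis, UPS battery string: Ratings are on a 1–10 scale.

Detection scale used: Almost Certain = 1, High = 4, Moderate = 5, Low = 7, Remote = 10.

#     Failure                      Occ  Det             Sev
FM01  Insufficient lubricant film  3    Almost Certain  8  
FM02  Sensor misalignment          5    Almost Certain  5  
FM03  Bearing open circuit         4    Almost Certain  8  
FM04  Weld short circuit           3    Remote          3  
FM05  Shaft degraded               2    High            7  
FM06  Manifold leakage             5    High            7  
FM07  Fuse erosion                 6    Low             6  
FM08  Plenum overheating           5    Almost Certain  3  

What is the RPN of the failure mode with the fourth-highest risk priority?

56

RPN = Severity × Occurrence × Detection:
  FM01: 8 × 3 × 1 = 24
  FM02: 5 × 5 × 1 = 25
  FM03: 8 × 4 × 1 = 32
  FM04: 3 × 3 × 10 = 90
  FM05: 7 × 2 × 4 = 56
  FM06: 7 × 5 × 4 = 140
  FM07: 6 × 6 × 7 = 252
  FM08: 3 × 5 × 1 = 15
Sorted descending: 252, 140, 90, 56, 32, 25, 24, 15.
The fourth-highest RPN is 56 (FM05).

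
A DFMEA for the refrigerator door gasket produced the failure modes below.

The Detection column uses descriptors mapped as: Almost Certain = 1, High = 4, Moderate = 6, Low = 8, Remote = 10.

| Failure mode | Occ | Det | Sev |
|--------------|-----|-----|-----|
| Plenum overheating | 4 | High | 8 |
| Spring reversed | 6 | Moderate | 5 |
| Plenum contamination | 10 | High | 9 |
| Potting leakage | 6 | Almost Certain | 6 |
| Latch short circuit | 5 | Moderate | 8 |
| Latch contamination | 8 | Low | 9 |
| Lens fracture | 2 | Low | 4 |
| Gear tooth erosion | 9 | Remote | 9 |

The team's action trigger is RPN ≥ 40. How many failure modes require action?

7

RPN = Severity × Occurrence × Detection:
  Plenum overheating: 8 × 4 × 4 = 128
  Spring reversed: 5 × 6 × 6 = 180
  Plenum contamination: 9 × 10 × 4 = 360
  Potting leakage: 6 × 6 × 1 = 36
  Latch short circuit: 8 × 5 × 6 = 240
  Latch contamination: 9 × 8 × 8 = 576
  Lens fracture: 4 × 2 × 8 = 64
  Gear tooth erosion: 9 × 9 × 10 = 810
Modes with RPN ≥ 40: Plenum overheating (128), Spring reversed (180), Plenum contamination (360), Latch short circuit (240), Latch contamination (576), Lens fracture (64), Gear tooth erosion (810) → 7.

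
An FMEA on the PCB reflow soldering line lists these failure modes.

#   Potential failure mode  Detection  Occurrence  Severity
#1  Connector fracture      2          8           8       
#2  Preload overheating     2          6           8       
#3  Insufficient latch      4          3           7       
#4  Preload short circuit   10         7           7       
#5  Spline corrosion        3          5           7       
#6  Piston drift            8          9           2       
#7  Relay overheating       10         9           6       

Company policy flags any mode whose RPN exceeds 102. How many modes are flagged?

RPN = Severity × Occurrence × Detection:
  #1: 8 × 8 × 2 = 128
  #2: 8 × 6 × 2 = 96
  #3: 7 × 3 × 4 = 84
  #4: 7 × 7 × 10 = 490
  #5: 7 × 5 × 3 = 105
  #6: 2 × 9 × 8 = 144
  #7: 6 × 9 × 10 = 540
Modes with RPN > 102: #1 (128), #4 (490), #5 (105), #6 (144), #7 (540) → 5.

5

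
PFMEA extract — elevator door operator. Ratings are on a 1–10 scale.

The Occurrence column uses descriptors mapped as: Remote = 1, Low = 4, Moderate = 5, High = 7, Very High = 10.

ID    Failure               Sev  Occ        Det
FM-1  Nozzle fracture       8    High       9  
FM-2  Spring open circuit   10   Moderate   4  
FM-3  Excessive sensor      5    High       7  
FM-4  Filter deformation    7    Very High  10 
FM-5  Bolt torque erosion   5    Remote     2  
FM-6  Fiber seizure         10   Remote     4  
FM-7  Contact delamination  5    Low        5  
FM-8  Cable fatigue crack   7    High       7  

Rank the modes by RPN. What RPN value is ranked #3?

343

RPN = Severity × Occurrence × Detection:
  FM-1: 8 × 7 × 9 = 504
  FM-2: 10 × 5 × 4 = 200
  FM-3: 5 × 7 × 7 = 245
  FM-4: 7 × 10 × 10 = 700
  FM-5: 5 × 1 × 2 = 10
  FM-6: 10 × 1 × 4 = 40
  FM-7: 5 × 4 × 5 = 100
  FM-8: 7 × 7 × 7 = 343
Sorted descending: 700, 504, 343, 245, 200, 100, 40, 10.
The third-highest RPN is 343 (FM-8).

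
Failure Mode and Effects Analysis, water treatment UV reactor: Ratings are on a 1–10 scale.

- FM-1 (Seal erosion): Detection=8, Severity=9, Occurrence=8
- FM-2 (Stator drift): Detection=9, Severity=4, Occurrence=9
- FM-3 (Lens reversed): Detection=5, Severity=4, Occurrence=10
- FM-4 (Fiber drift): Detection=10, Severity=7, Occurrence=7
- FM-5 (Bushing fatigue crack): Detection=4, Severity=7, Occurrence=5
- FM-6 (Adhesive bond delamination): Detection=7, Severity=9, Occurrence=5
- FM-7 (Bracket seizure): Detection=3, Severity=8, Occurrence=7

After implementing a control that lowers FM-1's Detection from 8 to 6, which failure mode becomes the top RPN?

RPN = Severity × Occurrence × Detection:
  FM-1: 9 × 8 × 8 = 576
  FM-2: 4 × 9 × 9 = 324
  FM-3: 4 × 10 × 5 = 200
  FM-4: 7 × 7 × 10 = 490
  FM-5: 7 × 5 × 4 = 140
  FM-6: 9 × 5 × 7 = 315
  FM-7: 8 × 7 × 3 = 168
After action: FM-1 → 9 × 8 × 6 = 432.
Revised RPNs: FM-4=490, FM-1=432, FM-2=324, FM-6=315, FM-3=200, FM-7=168, FM-5=140.
Highest is now FM-4 (490).

FM-4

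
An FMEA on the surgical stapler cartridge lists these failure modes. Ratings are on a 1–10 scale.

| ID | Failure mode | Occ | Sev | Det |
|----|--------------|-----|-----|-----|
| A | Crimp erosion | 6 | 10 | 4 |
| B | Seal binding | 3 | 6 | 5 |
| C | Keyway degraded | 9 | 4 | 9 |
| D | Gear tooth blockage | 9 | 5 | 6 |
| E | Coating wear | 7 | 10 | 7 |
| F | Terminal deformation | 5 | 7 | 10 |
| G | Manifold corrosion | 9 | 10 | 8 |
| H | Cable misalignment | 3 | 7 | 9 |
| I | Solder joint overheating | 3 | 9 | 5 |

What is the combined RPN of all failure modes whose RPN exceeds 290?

1884

RPN = Severity × Occurrence × Detection:
  A: 10 × 6 × 4 = 240
  B: 6 × 3 × 5 = 90
  C: 4 × 9 × 9 = 324
  D: 5 × 9 × 6 = 270
  E: 10 × 7 × 7 = 490
  F: 7 × 5 × 10 = 350
  G: 10 × 9 × 8 = 720
  H: 7 × 3 × 9 = 189
  I: 9 × 3 × 5 = 135
RPN > 290: C (324), E (490), F (350), G (720).
Sum: 324 + 490 + 350 + 720 = 1884.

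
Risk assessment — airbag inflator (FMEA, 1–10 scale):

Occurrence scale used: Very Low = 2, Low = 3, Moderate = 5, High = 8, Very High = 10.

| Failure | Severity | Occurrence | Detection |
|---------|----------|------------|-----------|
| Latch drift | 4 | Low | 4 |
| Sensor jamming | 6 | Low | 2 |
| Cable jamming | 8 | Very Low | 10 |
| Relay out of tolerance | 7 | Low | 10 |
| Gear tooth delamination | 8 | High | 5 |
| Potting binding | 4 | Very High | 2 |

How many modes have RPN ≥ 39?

RPN = Severity × Occurrence × Detection:
  Latch drift: 4 × 3 × 4 = 48
  Sensor jamming: 6 × 3 × 2 = 36
  Cable jamming: 8 × 2 × 10 = 160
  Relay out of tolerance: 7 × 3 × 10 = 210
  Gear tooth delamination: 8 × 8 × 5 = 320
  Potting binding: 4 × 10 × 2 = 80
Modes with RPN ≥ 39: Latch drift (48), Cable jamming (160), Relay out of tolerance (210), Gear tooth delamination (320), Potting binding (80) → 5.

5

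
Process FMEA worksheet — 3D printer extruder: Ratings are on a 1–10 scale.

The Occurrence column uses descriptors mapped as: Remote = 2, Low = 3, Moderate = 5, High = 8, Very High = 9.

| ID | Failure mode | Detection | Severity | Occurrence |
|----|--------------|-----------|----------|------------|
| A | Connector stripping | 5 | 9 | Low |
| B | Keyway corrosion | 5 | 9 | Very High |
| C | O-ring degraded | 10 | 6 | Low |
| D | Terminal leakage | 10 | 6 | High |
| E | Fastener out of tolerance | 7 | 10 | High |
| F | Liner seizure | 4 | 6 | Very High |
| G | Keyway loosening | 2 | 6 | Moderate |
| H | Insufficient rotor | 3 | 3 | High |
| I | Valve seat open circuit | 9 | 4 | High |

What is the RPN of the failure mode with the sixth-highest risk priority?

RPN = Severity × Occurrence × Detection:
  A: 9 × 3 × 5 = 135
  B: 9 × 9 × 5 = 405
  C: 6 × 3 × 10 = 180
  D: 6 × 8 × 10 = 480
  E: 10 × 8 × 7 = 560
  F: 6 × 9 × 4 = 216
  G: 6 × 5 × 2 = 60
  H: 3 × 8 × 3 = 72
  I: 4 × 8 × 9 = 288
Sorted descending: 560, 480, 405, 288, 216, 180, 135, 72, 60.
The sixth-highest RPN is 180 (C).

180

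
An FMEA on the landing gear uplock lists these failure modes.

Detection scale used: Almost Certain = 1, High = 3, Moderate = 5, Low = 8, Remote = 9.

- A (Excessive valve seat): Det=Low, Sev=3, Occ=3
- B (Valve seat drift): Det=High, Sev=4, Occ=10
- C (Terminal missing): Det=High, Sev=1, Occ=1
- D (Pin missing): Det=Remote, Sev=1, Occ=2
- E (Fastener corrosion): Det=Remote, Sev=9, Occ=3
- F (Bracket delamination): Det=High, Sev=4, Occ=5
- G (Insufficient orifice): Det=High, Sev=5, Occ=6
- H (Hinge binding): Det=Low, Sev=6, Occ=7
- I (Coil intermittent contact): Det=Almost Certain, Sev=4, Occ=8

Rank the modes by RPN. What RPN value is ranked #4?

RPN = Severity × Occurrence × Detection:
  A: 3 × 3 × 8 = 72
  B: 4 × 10 × 3 = 120
  C: 1 × 1 × 3 = 3
  D: 1 × 2 × 9 = 18
  E: 9 × 3 × 9 = 243
  F: 4 × 5 × 3 = 60
  G: 5 × 6 × 3 = 90
  H: 6 × 7 × 8 = 336
  I: 4 × 8 × 1 = 32
Sorted descending: 336, 243, 120, 90, 72, 60, 32, 18, 3.
The fourth-highest RPN is 90 (G).

90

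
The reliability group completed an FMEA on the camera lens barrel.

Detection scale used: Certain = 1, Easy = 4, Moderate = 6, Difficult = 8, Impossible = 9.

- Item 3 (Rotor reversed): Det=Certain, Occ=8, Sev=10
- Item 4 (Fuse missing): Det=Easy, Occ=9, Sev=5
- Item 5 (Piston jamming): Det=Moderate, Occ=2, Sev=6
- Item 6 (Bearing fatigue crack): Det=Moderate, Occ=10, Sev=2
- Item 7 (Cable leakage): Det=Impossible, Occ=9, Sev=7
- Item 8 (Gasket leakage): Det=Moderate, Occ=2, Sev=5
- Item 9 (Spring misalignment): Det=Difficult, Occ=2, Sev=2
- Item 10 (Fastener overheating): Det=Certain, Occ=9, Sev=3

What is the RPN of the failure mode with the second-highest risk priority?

RPN = Severity × Occurrence × Detection:
  Item 3: 10 × 8 × 1 = 80
  Item 4: 5 × 9 × 4 = 180
  Item 5: 6 × 2 × 6 = 72
  Item 6: 2 × 10 × 6 = 120
  Item 7: 7 × 9 × 9 = 567
  Item 8: 5 × 2 × 6 = 60
  Item 9: 2 × 2 × 8 = 32
  Item 10: 3 × 9 × 1 = 27
Sorted descending: 567, 180, 120, 80, 72, 60, 32, 27.
The second-highest RPN is 180 (Item 4).

180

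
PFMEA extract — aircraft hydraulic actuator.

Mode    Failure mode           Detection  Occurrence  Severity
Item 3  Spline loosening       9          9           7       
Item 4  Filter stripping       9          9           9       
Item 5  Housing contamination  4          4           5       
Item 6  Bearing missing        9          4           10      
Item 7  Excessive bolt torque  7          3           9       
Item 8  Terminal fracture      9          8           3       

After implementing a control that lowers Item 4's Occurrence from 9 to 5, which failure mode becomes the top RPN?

Item 3

RPN = Severity × Occurrence × Detection:
  Item 3: 7 × 9 × 9 = 567
  Item 4: 9 × 9 × 9 = 729
  Item 5: 5 × 4 × 4 = 80
  Item 6: 10 × 4 × 9 = 360
  Item 7: 9 × 3 × 7 = 189
  Item 8: 3 × 8 × 9 = 216
After action: Item 4 → 9 × 5 × 9 = 405.
Revised RPNs: Item 3=567, Item 4=405, Item 6=360, Item 8=216, Item 7=189, Item 5=80.
Highest is now Item 3 (567).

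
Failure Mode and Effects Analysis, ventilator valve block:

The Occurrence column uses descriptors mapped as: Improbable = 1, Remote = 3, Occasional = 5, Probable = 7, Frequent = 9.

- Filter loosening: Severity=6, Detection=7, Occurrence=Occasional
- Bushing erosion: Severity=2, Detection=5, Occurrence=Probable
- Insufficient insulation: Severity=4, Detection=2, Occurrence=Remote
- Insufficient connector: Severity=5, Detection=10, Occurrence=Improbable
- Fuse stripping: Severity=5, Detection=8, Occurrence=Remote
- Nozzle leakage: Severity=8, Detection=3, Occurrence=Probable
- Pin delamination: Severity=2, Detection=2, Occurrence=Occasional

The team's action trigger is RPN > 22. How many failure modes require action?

6

RPN = Severity × Occurrence × Detection:
  Filter loosening: 6 × 5 × 7 = 210
  Bushing erosion: 2 × 7 × 5 = 70
  Insufficient insulation: 4 × 3 × 2 = 24
  Insufficient connector: 5 × 1 × 10 = 50
  Fuse stripping: 5 × 3 × 8 = 120
  Nozzle leakage: 8 × 7 × 3 = 168
  Pin delamination: 2 × 5 × 2 = 20
Modes with RPN > 22: Filter loosening (210), Bushing erosion (70), Insufficient insulation (24), Insufficient connector (50), Fuse stripping (120), Nozzle leakage (168) → 6.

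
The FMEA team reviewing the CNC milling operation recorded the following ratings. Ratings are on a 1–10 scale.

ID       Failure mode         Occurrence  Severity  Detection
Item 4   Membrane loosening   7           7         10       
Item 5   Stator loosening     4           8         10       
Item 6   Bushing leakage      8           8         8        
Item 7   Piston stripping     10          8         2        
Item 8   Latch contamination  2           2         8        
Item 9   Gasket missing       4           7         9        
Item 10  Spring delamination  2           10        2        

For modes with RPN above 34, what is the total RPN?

RPN = Severity × Occurrence × Detection:
  Item 4: 7 × 7 × 10 = 490
  Item 5: 8 × 4 × 10 = 320
  Item 6: 8 × 8 × 8 = 512
  Item 7: 8 × 10 × 2 = 160
  Item 8: 2 × 2 × 8 = 32
  Item 9: 7 × 4 × 9 = 252
  Item 10: 10 × 2 × 2 = 40
RPN > 34: Item 4 (490), Item 5 (320), Item 6 (512), Item 7 (160), Item 9 (252), Item 10 (40).
Sum: 490 + 320 + 512 + 160 + 252 + 40 = 1774.

1774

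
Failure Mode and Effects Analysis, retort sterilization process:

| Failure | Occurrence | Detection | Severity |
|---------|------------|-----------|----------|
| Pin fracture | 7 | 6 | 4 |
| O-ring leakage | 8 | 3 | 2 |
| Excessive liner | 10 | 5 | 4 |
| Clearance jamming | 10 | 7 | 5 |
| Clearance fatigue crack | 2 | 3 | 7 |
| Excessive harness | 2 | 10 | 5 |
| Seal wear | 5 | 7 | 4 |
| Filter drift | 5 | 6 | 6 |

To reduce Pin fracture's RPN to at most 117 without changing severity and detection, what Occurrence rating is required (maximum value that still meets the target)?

Pin fracture: S=4, O=7, D=6 → current RPN = 168.
Fixed product = 24. Need 24 × O ≤ 117, so O ≤ 117/24 = 4.88.
Maximum integer Occurrence rating = 4 (gives RPN 96; O=5 would give 120 > 117).

4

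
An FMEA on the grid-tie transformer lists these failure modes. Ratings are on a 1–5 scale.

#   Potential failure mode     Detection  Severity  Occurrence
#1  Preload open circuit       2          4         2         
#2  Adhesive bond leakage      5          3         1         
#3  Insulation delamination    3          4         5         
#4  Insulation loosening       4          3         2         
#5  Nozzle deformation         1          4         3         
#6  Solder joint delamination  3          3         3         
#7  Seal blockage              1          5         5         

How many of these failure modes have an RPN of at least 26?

2

RPN = Severity × Occurrence × Detection:
  #1: 4 × 2 × 2 = 16
  #2: 3 × 1 × 5 = 15
  #3: 4 × 5 × 3 = 60
  #4: 3 × 2 × 4 = 24
  #5: 4 × 3 × 1 = 12
  #6: 3 × 3 × 3 = 27
  #7: 5 × 5 × 1 = 25
Modes with RPN ≥ 26: #3 (60), #6 (27) → 2.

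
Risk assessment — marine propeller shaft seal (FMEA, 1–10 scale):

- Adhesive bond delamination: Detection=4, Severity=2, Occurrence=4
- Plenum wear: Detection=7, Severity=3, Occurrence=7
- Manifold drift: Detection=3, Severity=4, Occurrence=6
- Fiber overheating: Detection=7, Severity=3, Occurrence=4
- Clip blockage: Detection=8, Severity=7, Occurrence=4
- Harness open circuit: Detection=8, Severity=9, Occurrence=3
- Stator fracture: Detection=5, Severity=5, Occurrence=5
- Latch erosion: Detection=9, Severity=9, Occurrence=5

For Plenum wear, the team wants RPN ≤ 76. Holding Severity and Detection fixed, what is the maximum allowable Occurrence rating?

3

Plenum wear: S=3, O=7, D=7 → current RPN = 147.
Fixed product = 21. Need 21 × O ≤ 76, so O ≤ 76/21 = 3.62.
Maximum integer Occurrence rating = 3 (gives RPN 63; O=4 would give 84 > 76).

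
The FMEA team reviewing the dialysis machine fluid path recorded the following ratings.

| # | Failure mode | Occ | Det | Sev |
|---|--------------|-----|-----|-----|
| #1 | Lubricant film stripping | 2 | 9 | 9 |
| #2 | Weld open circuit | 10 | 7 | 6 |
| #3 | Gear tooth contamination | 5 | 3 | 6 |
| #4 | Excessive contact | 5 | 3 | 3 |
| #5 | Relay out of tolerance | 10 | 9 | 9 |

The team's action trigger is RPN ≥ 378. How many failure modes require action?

RPN = Severity × Occurrence × Detection:
  #1: 9 × 2 × 9 = 162
  #2: 6 × 10 × 7 = 420
  #3: 6 × 5 × 3 = 90
  #4: 3 × 5 × 3 = 45
  #5: 9 × 10 × 9 = 810
Modes with RPN ≥ 378: #2 (420), #5 (810) → 2.

2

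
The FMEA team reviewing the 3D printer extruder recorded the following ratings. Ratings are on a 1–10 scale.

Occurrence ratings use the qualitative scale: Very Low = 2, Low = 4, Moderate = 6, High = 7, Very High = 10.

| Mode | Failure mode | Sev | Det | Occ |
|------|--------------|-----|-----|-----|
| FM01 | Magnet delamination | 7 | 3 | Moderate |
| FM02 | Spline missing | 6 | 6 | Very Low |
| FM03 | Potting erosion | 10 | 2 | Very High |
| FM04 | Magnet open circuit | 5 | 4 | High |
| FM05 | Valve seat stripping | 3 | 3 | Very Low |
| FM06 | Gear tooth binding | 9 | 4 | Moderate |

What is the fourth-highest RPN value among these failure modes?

126

RPN = Severity × Occurrence × Detection:
  FM01: 7 × 6 × 3 = 126
  FM02: 6 × 2 × 6 = 72
  FM03: 10 × 10 × 2 = 200
  FM04: 5 × 7 × 4 = 140
  FM05: 3 × 2 × 3 = 18
  FM06: 9 × 6 × 4 = 216
Sorted descending: 216, 200, 140, 126, 72, 18.
The fourth-highest RPN is 126 (FM01).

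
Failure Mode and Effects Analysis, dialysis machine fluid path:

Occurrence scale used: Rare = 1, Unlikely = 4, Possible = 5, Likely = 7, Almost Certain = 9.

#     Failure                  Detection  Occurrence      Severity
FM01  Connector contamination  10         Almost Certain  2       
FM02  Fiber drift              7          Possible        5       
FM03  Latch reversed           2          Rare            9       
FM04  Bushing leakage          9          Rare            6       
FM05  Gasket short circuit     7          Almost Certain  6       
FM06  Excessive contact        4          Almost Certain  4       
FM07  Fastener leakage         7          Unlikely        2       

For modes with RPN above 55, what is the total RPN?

933

RPN = Severity × Occurrence × Detection:
  FM01: 2 × 9 × 10 = 180
  FM02: 5 × 5 × 7 = 175
  FM03: 9 × 1 × 2 = 18
  FM04: 6 × 1 × 9 = 54
  FM05: 6 × 9 × 7 = 378
  FM06: 4 × 9 × 4 = 144
  FM07: 2 × 4 × 7 = 56
RPN > 55: FM01 (180), FM02 (175), FM05 (378), FM06 (144), FM07 (56).
Sum: 180 + 175 + 378 + 144 + 56 = 933.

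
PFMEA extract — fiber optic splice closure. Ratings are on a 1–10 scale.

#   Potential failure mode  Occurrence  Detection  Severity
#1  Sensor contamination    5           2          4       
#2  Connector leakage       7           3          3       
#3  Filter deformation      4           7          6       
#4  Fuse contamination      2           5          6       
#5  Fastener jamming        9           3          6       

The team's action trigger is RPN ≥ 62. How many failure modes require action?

RPN = Severity × Occurrence × Detection:
  #1: 4 × 5 × 2 = 40
  #2: 3 × 7 × 3 = 63
  #3: 6 × 4 × 7 = 168
  #4: 6 × 2 × 5 = 60
  #5: 6 × 9 × 3 = 162
Modes with RPN ≥ 62: #2 (63), #3 (168), #5 (162) → 3.

3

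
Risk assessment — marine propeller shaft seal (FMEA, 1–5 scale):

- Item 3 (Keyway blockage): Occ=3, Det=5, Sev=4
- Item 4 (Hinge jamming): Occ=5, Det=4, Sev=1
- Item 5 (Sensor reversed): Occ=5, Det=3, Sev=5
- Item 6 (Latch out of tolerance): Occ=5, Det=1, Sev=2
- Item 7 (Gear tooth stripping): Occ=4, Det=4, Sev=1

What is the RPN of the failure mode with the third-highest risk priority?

20

RPN = Severity × Occurrence × Detection:
  Item 3: 4 × 3 × 5 = 60
  Item 4: 1 × 5 × 4 = 20
  Item 5: 5 × 5 × 3 = 75
  Item 6: 2 × 5 × 1 = 10
  Item 7: 1 × 4 × 4 = 16
Sorted descending: 75, 60, 20, 16, 10.
The third-highest RPN is 20 (Item 4).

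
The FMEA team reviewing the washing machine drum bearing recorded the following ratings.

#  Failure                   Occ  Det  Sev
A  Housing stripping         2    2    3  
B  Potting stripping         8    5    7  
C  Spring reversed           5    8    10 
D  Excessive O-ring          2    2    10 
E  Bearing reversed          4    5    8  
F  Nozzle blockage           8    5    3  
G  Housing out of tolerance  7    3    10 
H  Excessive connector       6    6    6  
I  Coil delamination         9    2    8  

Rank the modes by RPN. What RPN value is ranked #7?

120

RPN = Severity × Occurrence × Detection:
  A: 3 × 2 × 2 = 12
  B: 7 × 8 × 5 = 280
  C: 10 × 5 × 8 = 400
  D: 10 × 2 × 2 = 40
  E: 8 × 4 × 5 = 160
  F: 3 × 8 × 5 = 120
  G: 10 × 7 × 3 = 210
  H: 6 × 6 × 6 = 216
  I: 8 × 9 × 2 = 144
Sorted descending: 400, 280, 216, 210, 160, 144, 120, 40, 12.
The seventh-highest RPN is 120 (F).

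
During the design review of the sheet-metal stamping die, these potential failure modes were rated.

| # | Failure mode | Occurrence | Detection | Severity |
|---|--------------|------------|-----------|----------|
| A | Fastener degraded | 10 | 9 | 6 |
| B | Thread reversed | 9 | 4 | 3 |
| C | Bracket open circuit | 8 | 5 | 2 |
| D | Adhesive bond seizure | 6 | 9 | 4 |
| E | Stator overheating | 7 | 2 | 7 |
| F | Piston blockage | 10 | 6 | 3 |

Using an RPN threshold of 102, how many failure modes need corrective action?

RPN = Severity × Occurrence × Detection:
  A: 6 × 10 × 9 = 540
  B: 3 × 9 × 4 = 108
  C: 2 × 8 × 5 = 80
  D: 4 × 6 × 9 = 216
  E: 7 × 7 × 2 = 98
  F: 3 × 10 × 6 = 180
Modes with RPN ≥ 102: A (540), B (108), D (216), F (180) → 4.

4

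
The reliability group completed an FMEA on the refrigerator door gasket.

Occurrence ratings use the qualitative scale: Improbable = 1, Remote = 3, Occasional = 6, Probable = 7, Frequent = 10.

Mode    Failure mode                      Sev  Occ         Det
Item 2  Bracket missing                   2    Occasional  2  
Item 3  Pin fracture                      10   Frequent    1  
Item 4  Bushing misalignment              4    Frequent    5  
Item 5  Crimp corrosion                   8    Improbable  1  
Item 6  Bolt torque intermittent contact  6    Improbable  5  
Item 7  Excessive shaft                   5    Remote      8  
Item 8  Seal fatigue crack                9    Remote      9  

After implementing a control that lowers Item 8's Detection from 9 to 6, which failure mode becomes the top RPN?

RPN = Severity × Occurrence × Detection:
  Item 2: 2 × 6 × 2 = 24
  Item 3: 10 × 10 × 1 = 100
  Item 4: 4 × 10 × 5 = 200
  Item 5: 8 × 1 × 1 = 8
  Item 6: 6 × 1 × 5 = 30
  Item 7: 5 × 3 × 8 = 120
  Item 8: 9 × 3 × 9 = 243
After action: Item 8 → 9 × 3 × 6 = 162.
Revised RPNs: Item 4=200, Item 8=162, Item 7=120, Item 3=100, Item 6=30, Item 2=24, Item 5=8.
Highest is now Item 4 (200).

Item 4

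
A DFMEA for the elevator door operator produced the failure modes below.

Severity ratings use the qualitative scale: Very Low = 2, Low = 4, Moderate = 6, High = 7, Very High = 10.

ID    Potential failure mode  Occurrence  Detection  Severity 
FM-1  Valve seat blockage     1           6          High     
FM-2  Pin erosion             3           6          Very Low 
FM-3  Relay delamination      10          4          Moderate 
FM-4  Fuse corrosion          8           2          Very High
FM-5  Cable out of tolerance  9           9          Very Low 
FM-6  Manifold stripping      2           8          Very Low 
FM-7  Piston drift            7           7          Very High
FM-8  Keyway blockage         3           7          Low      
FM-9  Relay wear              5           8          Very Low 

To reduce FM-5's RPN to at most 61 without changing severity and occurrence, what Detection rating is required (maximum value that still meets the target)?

3

FM-5: S=2, O=9, D=9 → current RPN = 162.
Fixed product = 18. Need 18 × D ≤ 61, so D ≤ 61/18 = 3.39.
Maximum integer Detection rating = 3 (gives RPN 54; D=4 would give 72 > 61).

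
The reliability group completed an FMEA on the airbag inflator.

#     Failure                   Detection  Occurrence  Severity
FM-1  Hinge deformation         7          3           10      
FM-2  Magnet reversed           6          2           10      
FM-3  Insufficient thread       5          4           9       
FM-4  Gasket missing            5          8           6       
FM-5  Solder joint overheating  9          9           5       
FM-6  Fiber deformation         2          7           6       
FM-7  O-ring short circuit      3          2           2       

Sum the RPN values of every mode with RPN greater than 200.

RPN = Severity × Occurrence × Detection:
  FM-1: 10 × 3 × 7 = 210
  FM-2: 10 × 2 × 6 = 120
  FM-3: 9 × 4 × 5 = 180
  FM-4: 6 × 8 × 5 = 240
  FM-5: 5 × 9 × 9 = 405
  FM-6: 6 × 7 × 2 = 84
  FM-7: 2 × 2 × 3 = 12
RPN > 200: FM-1 (210), FM-4 (240), FM-5 (405).
Sum: 210 + 240 + 405 = 855.

855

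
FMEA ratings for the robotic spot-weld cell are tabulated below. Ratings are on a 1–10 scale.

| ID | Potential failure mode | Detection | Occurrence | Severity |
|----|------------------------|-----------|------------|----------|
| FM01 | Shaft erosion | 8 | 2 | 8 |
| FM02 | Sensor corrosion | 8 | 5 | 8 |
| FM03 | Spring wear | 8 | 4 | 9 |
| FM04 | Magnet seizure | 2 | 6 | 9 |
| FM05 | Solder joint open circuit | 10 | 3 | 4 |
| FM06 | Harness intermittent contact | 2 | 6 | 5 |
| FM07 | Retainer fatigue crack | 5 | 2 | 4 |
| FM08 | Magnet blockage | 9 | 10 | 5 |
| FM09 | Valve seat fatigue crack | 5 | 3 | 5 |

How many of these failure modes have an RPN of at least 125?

4

RPN = Severity × Occurrence × Detection:
  FM01: 8 × 2 × 8 = 128
  FM02: 8 × 5 × 8 = 320
  FM03: 9 × 4 × 8 = 288
  FM04: 9 × 6 × 2 = 108
  FM05: 4 × 3 × 10 = 120
  FM06: 5 × 6 × 2 = 60
  FM07: 4 × 2 × 5 = 40
  FM08: 5 × 10 × 9 = 450
  FM09: 5 × 3 × 5 = 75
Modes with RPN ≥ 125: FM01 (128), FM02 (320), FM03 (288), FM08 (450) → 4.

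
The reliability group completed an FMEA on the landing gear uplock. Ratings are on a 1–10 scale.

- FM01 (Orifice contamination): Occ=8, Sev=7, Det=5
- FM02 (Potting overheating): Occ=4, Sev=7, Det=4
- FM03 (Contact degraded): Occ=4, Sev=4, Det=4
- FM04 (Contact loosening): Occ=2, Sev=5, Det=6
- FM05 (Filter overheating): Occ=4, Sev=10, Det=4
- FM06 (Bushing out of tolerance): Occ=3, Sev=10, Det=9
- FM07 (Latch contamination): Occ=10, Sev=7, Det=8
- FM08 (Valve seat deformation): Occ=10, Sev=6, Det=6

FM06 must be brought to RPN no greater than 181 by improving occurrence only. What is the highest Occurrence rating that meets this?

2

FM06: S=10, O=3, D=9 → current RPN = 270.
Fixed product = 90. Need 90 × O ≤ 181, so O ≤ 181/90 = 2.01.
Maximum integer Occurrence rating = 2 (gives RPN 180; O=3 would give 270 > 181).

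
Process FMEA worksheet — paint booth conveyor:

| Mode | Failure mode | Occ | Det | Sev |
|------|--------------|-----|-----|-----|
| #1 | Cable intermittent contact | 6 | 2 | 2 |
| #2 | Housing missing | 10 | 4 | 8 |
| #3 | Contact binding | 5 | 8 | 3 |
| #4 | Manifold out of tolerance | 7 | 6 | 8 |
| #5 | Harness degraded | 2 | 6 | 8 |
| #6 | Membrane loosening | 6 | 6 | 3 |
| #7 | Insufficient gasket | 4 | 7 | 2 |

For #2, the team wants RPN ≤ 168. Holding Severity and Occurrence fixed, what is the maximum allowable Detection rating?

#2: S=8, O=10, D=4 → current RPN = 320.
Fixed product = 80. Need 80 × D ≤ 168, so D ≤ 168/80 = 2.10.
Maximum integer Detection rating = 2 (gives RPN 160; D=3 would give 240 > 168).

2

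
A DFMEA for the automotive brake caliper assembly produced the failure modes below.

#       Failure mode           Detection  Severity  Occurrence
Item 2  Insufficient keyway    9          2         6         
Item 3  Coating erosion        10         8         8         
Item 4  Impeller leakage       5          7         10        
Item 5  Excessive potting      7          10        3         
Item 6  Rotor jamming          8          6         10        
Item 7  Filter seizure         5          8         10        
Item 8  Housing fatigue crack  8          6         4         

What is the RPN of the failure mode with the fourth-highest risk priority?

350

RPN = Severity × Occurrence × Detection:
  Item 2: 2 × 6 × 9 = 108
  Item 3: 8 × 8 × 10 = 640
  Item 4: 7 × 10 × 5 = 350
  Item 5: 10 × 3 × 7 = 210
  Item 6: 6 × 10 × 8 = 480
  Item 7: 8 × 10 × 5 = 400
  Item 8: 6 × 4 × 8 = 192
Sorted descending: 640, 480, 400, 350, 210, 192, 108.
The fourth-highest RPN is 350 (Item 4).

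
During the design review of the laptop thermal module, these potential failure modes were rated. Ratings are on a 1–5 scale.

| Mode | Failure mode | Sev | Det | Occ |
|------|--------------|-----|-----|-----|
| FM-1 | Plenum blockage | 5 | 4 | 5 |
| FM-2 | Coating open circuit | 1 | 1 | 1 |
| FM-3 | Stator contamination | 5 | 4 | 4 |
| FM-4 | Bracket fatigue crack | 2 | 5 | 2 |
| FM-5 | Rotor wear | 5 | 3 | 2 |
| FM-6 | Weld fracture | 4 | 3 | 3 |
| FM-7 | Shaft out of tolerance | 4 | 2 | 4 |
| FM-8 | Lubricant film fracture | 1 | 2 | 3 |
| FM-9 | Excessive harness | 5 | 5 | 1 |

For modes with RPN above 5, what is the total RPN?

329

RPN = Severity × Occurrence × Detection:
  FM-1: 5 × 5 × 4 = 100
  FM-2: 1 × 1 × 1 = 1
  FM-3: 5 × 4 × 4 = 80
  FM-4: 2 × 2 × 5 = 20
  FM-5: 5 × 2 × 3 = 30
  FM-6: 4 × 3 × 3 = 36
  FM-7: 4 × 4 × 2 = 32
  FM-8: 1 × 3 × 2 = 6
  FM-9: 5 × 1 × 5 = 25
RPN > 5: FM-1 (100), FM-3 (80), FM-4 (20), FM-5 (30), FM-6 (36), FM-7 (32), FM-8 (6), FM-9 (25).
Sum: 100 + 80 + 20 + 30 + 36 + 32 + 6 + 25 = 329.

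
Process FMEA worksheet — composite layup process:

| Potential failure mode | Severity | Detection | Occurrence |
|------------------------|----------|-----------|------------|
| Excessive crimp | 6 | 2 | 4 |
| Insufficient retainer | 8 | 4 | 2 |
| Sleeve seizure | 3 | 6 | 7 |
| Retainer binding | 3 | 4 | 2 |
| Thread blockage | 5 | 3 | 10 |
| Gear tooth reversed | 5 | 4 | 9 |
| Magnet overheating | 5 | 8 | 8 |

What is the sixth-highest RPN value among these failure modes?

48

RPN = Severity × Occurrence × Detection:
  Excessive crimp: 6 × 4 × 2 = 48
  Insufficient retainer: 8 × 2 × 4 = 64
  Sleeve seizure: 3 × 7 × 6 = 126
  Retainer binding: 3 × 2 × 4 = 24
  Thread blockage: 5 × 10 × 3 = 150
  Gear tooth reversed: 5 × 9 × 4 = 180
  Magnet overheating: 5 × 8 × 8 = 320
Sorted descending: 320, 180, 150, 126, 64, 48, 24.
The sixth-highest RPN is 48 (Excessive crimp).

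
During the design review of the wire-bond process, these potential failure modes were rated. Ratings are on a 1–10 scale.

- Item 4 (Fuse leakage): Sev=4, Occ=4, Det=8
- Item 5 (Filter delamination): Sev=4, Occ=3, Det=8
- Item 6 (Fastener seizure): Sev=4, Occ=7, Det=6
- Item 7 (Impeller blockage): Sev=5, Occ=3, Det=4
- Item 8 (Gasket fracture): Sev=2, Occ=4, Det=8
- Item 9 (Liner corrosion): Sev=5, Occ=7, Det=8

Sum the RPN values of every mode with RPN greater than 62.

RPN = Severity × Occurrence × Detection:
  Item 4: 4 × 4 × 8 = 128
  Item 5: 4 × 3 × 8 = 96
  Item 6: 4 × 7 × 6 = 168
  Item 7: 5 × 3 × 4 = 60
  Item 8: 2 × 4 × 8 = 64
  Item 9: 5 × 7 × 8 = 280
RPN > 62: Item 4 (128), Item 5 (96), Item 6 (168), Item 8 (64), Item 9 (280).
Sum: 128 + 96 + 168 + 64 + 280 = 736.

736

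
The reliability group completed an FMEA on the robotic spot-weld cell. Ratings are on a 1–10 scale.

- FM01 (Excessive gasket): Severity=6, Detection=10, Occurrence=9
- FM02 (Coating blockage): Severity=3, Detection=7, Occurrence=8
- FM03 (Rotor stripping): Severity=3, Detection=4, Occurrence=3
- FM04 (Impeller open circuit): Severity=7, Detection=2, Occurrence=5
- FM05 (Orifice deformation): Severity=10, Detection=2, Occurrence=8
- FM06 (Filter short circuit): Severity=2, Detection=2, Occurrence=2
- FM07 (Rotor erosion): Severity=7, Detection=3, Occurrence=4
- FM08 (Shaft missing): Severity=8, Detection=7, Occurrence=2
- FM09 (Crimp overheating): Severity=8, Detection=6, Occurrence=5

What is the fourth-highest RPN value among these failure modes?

160

RPN = Severity × Occurrence × Detection:
  FM01: 6 × 9 × 10 = 540
  FM02: 3 × 8 × 7 = 168
  FM03: 3 × 3 × 4 = 36
  FM04: 7 × 5 × 2 = 70
  FM05: 10 × 8 × 2 = 160
  FM06: 2 × 2 × 2 = 8
  FM07: 7 × 4 × 3 = 84
  FM08: 8 × 2 × 7 = 112
  FM09: 8 × 5 × 6 = 240
Sorted descending: 540, 240, 168, 160, 112, 84, 70, 36, 8.
The fourth-highest RPN is 160 (FM05).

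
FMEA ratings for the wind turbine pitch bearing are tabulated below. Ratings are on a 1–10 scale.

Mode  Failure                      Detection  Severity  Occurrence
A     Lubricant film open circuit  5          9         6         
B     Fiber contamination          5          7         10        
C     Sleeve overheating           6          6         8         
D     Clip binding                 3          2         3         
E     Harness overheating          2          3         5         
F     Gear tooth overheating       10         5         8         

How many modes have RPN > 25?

RPN = Severity × Occurrence × Detection:
  A: 9 × 6 × 5 = 270
  B: 7 × 10 × 5 = 350
  C: 6 × 8 × 6 = 288
  D: 2 × 3 × 3 = 18
  E: 3 × 5 × 2 = 30
  F: 5 × 8 × 10 = 400
Modes with RPN > 25: A (270), B (350), C (288), E (30), F (400) → 5.

5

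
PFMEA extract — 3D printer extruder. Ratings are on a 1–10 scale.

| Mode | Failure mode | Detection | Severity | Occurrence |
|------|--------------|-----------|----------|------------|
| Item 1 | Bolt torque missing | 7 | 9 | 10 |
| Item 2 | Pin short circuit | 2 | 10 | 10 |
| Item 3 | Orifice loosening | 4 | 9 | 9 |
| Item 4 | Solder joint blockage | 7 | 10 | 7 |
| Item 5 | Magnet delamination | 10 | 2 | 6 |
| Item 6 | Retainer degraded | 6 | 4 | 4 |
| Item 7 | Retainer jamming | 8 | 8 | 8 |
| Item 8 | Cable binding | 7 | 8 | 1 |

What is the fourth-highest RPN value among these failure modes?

RPN = Severity × Occurrence × Detection:
  Item 1: 9 × 10 × 7 = 630
  Item 2: 10 × 10 × 2 = 200
  Item 3: 9 × 9 × 4 = 324
  Item 4: 10 × 7 × 7 = 490
  Item 5: 2 × 6 × 10 = 120
  Item 6: 4 × 4 × 6 = 96
  Item 7: 8 × 8 × 8 = 512
  Item 8: 8 × 1 × 7 = 56
Sorted descending: 630, 512, 490, 324, 200, 120, 96, 56.
The fourth-highest RPN is 324 (Item 3).

324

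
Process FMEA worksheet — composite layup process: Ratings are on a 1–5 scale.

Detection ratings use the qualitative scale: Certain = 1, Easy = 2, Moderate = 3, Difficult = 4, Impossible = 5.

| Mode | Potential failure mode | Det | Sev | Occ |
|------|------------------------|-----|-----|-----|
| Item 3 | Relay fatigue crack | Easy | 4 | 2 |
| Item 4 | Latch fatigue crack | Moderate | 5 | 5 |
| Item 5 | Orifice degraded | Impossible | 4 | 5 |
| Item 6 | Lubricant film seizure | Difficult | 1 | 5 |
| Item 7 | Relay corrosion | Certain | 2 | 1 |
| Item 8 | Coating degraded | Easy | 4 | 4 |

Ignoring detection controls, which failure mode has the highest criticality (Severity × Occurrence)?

Item 4

Criticality = Severity × Occurrence:
  Item 3: 4 × 2 = 8
  Item 4: 5 × 5 = 25
  Item 5: 4 × 5 = 20
  Item 6: 1 × 5 = 5
  Item 7: 2 × 1 = 2
  Item 8: 4 × 4 = 16
Highest criticality is 25 → Item 4.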